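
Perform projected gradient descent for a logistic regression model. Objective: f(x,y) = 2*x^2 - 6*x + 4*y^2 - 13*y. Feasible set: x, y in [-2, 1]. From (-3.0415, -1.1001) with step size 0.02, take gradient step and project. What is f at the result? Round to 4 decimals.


Step 1: Compute gradient at (-3.0415, -1.1001).
grad_x = 2*2*-3.0415 - 6 = -18.166
grad_y = 2*4*-1.1001 - 13 = -21.8008
Step 2: Gradient step.
x_raw = -3.0415 - 0.02*-18.166 = -2.6782
y_raw = -1.1001 - 0.02*-21.8008 = -0.6641
Step 3: Project onto [-2, 1].
x_proj = clip(-2.6782) = -2.0
y_proj = clip(-0.6641) = -0.6641
Step 4: Evaluate f.
f(-2.0, -0.6641) = 30.3971


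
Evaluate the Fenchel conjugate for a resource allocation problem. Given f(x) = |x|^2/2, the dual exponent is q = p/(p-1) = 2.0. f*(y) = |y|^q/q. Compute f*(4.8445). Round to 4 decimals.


The conjugate exponent q satisfies 1/p + 1/q = 1.
p = 2, so q = 2/(2 - 1) = 2.0
|y|^q = 4.8445^2.0 = 23.4692
f*(4.8445) = 23.4692 / 2.0 = 11.7346


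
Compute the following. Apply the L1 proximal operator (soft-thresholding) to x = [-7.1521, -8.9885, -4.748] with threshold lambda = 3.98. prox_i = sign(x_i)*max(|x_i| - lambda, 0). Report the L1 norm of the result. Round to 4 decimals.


Soft-thresholding with lambda = 3.98:
prox(-7.1521) = sign(-7.1521)*max(|-7.1521| - 3.98, 0) = -3.1721
prox(-8.9885) = sign(-8.9885)*max(|-8.9885| - 3.98, 0) = -5.0085
prox(-4.748) = sign(-4.748)*max(|-4.748| - 3.98, 0) = -0.768
prox(x) = [-3.1721, -5.0085, -0.768]
||prox(x)||_1 = 3.1721 + 5.0085 + 0.768 = 8.9486


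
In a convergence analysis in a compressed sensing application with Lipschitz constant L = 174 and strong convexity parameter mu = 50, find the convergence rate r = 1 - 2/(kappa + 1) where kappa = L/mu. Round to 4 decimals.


Step 1: Compute the condition number.
kappa = L/mu = 174/50 = 3.48
Step 2: Compute the convergence rate.
r = 1 - 2/(kappa + 1) = 1 - 2*mu/(L + mu) = (L - mu)/(L + mu) = 124/224 = 0.5536


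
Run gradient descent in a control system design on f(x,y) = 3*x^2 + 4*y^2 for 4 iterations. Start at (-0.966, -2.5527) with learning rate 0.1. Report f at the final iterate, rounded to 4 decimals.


Gradient descent on f(x,y) = 3*x^2 + 4*y^2.
Starting point: (-0.966, -2.5527), alpha = 0.1
Step 1: grad_x = 2*3*-0.966 = -5.796, grad_y = 2*4*-2.5527 = -20.4216
  x_1 = -0.966 - 0.1*-5.796 = -0.3864
  y_1 = -2.5527 - 0.1*-20.4216 = -0.5105
Step 2: grad_x = 2*3*-0.3864 = -2.3184, grad_y = 2*4*-0.5105 = -4.0843
  x_2 = -0.3864 - 0.1*-2.3184 = -0.1546
  y_2 = -0.5105 - 0.1*-4.0843 = -0.1021
Step 3: grad_x = 2*3*-0.1546 = -0.9274, grad_y = 2*4*-0.1021 = -0.8169
  x_3 = -0.1546 - 0.1*-0.9274 = -0.0618
  y_3 = -0.1021 - 0.1*-0.8169 = -0.0204
Step 4: grad_x = 2*3*-0.0618 = -0.3709, grad_y = 2*4*-0.0204 = -0.1634
  x_4 = -0.0618 - 0.1*-0.3709 = -0.0247
  y_4 = -0.0204 - 0.1*-0.1634 = -0.0041
f(-0.0247, -0.0041) = 3*(-0.0247)^2 + 4*(-0.0041)^2 = 0.0019


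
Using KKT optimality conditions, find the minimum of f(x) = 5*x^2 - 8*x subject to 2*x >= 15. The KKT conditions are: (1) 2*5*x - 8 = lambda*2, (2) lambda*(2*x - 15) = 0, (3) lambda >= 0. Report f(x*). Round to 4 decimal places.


Step 1: Try lambda = 0 (constraint inactive).
x_unc = 8/(2*5) = 0.8
Check: 2*0.8 = 1.6 < 15 -- violated!
Step 2: Constraint must be active: 2*x = 15
x* = 15/2 = 7.5
lambda = (2*5*7.5 - 8)/2 = 33.5
Step 3: Compute optimal value.
f(x*) = 5*7.5^2 - 8*7.5 = 221.25


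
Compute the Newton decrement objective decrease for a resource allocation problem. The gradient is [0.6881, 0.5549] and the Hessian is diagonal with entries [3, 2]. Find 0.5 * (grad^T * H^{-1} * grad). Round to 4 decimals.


Step 1: H is diagonal, so H^(-1) * g = [0.2294, 0.2775].
Step 2: g^T H^(-1) g = sum_i g_i^2 / H_ii
  = (0.6881)^2/3 + (0.5549)^2/2
  = 0.1578 + 0.154 = 0.3118
Step 3: Objective decrease = 0.5 * g^T H^(-1) g = 0.1559


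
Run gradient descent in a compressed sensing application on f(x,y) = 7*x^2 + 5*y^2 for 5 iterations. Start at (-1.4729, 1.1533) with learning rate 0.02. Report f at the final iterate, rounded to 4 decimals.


Gradient descent on f(x,y) = 7*x^2 + 5*y^2.
Starting point: (-1.4729, 1.1533), alpha = 0.02
Step 1: grad_x = 2*7*-1.4729 = -20.6206, grad_y = 2*5*1.1533 = 11.533
  x_1 = -1.4729 - 0.02*-20.6206 = -1.0605
  y_1 = 1.1533 - 0.02*11.533 = 0.9226
Step 2: grad_x = 2*7*-1.0605 = -14.8468, grad_y = 2*5*0.9226 = 9.2264
  x_2 = -1.0605 - 0.02*-14.8468 = -0.7636
  y_2 = 0.9226 - 0.02*9.2264 = 0.7381
Step 3: grad_x = 2*7*-0.7636 = -10.6897, grad_y = 2*5*0.7381 = 7.3811
  x_3 = -0.7636 - 0.02*-10.6897 = -0.5498
  y_3 = 0.7381 - 0.02*7.3811 = 0.5905
Step 4: grad_x = 2*7*-0.5498 = -7.6966, grad_y = 2*5*0.5905 = 5.9049
  x_4 = -0.5498 - 0.02*-7.6966 = -0.3958
  y_4 = 0.5905 - 0.02*5.9049 = 0.4724
Step 5: grad_x = 2*7*-0.3958 = -5.5416, grad_y = 2*5*0.4724 = 4.7239
  x_5 = -0.3958 - 0.02*-5.5416 = -0.285
  y_5 = 0.4724 - 0.02*4.7239 = 0.3779
f(-0.285, 0.3779) = 7*(-0.285)^2 + 5*0.3779^2 = 1.2826


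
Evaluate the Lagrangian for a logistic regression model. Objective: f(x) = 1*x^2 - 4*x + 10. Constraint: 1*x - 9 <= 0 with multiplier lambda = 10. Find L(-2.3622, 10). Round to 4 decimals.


Step 1: Evaluate f(x).
f(-2.3622) = 1*(-2.3622)^2 - 4*(-2.3622) + 10 = 25.0288
Step 2: Evaluate g(x).
g(-2.3622) = 1*-2.3622 - 9 = -11.3622
Step 3: Compute Lagrangian.
L = 25.0288 + 10*-11.3622 = -88.5932


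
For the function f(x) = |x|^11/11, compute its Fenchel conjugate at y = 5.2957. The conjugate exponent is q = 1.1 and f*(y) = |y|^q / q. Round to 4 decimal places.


The conjugate exponent q satisfies 1/p + 1/q = 1.
p = 11, so q = 11/(11 - 1) = 1.1
|y|^q = 5.2957^1.1 = 6.2563
f*(5.2957) = 6.2563 / 1.1 = 5.6875


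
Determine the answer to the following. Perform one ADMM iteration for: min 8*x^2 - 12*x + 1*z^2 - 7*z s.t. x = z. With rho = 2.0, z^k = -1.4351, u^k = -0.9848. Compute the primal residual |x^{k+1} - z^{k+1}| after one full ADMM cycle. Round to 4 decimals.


ADMM iteration with rho = 2.0, z^k = -1.4351, u^k = -0.9848
Step 1: x-update.
Minimize 8*x^2 - 12*x + (2.0/2)*(x + 1.4351 - 0.9848)^2
FOC: (2*8 + 2.0)*x = 12 + 2.0*(-1.4351 + 0.9848)
x^{k+1} = 0.6166
Step 2: z-update.
Minimize 1*z^2 - 7*z + (2.0/2)*(0.6166 - z - 0.9848)^2
FOC: (2*1 + 2.0)*z = 7 + 2.0*(0.6166 - 0.9848)
z^{k+1} = 1.5659
Step 3: u-update.
u^{k+1} = -0.9848 + 0.6166 - 1.5659 = -1.9341
Step 4: Primal residual = |0.6166 - 1.5659| = 0.9493


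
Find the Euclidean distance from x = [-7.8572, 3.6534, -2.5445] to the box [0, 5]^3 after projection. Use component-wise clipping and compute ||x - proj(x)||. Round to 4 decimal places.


Project each component onto [0, 5].
clip(-7.8572) = 0.0, clip(3.6534) = 3.6534, clip(-2.5445) = 0.0
Projection = [0.0, 3.6534, 0.0]
Squared diffs: [61.7356, 0.0, 6.4745]
Distance = sqrt(68.2101) = 8.2589


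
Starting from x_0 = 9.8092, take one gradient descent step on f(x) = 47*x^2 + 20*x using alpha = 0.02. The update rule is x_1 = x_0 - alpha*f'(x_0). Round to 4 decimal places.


We compute the gradient at x_0 and apply the update.
f'(x) = 94*x + 20
f'(9.8092) = 94*9.8092 + 20 = 942.0648
x_1 = 9.8092 - 0.02*942.0648 = -9.0321


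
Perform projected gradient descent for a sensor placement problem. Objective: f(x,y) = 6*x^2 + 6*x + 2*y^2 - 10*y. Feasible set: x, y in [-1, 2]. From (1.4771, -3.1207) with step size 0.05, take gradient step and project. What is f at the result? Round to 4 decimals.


Step 1: Compute gradient at (1.4771, -3.1207).
grad_x = 2*6*1.4771 + 6 = 23.7252
grad_y = 2*2*-3.1207 - 10 = -22.4828
Step 2: Gradient step.
x_raw = 1.4771 - 0.05*23.7252 = 0.2908
y_raw = -3.1207 - 0.05*-22.4828 = -1.9966
Step 3: Project onto [-1, 2].
x_proj = clip(0.2908) = 0.2908
y_proj = clip(-1.9966) = -1.0
Step 4: Evaluate f.
f(0.2908, -1.0) = 14.2526


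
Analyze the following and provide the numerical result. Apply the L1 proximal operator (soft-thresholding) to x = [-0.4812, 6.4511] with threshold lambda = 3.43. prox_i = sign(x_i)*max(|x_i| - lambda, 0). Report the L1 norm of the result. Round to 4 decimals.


Soft-thresholding with lambda = 3.43:
prox(-0.4812) = sign(-0.4812)*max(|-0.4812| - 3.43, 0) = 0.0
prox(6.4511) = sign(6.4511)*max(|6.4511| - 3.43, 0) = 3.0211
prox(x) = [0.0, 3.0211]
||prox(x)||_1 = 0.0 + 3.0211 = 3.0211


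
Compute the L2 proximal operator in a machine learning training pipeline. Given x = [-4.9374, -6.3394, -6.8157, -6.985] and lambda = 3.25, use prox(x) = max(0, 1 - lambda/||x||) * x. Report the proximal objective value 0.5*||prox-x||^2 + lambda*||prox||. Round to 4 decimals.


Step 1: Compute ||x||.
||x|| = 12.6416
Step 2: Compute scaling factor.
scale = max(0, 1 - 3.25/12.6416) = 0.7429
Step 3: prox(x) = [-3.6681, -4.7096, -5.0635, -5.1892]
||prox(x)|| = 9.3916
Step 4: Proximal objective.
0.5*||prox-x||^2 = 5.2813
lambda*||prox|| = 30.5227
Total = 35.8039


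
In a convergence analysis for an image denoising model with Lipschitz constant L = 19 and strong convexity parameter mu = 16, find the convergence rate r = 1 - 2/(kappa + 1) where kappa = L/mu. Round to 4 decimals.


Step 1: Compute the condition number.
kappa = L/mu = 19/16 = 1.1875
Step 2: Compute the convergence rate.
r = 1 - 2/(kappa + 1) = 1 - 2*mu/(L + mu) = (L - mu)/(L + mu) = 3/35 = 0.0857


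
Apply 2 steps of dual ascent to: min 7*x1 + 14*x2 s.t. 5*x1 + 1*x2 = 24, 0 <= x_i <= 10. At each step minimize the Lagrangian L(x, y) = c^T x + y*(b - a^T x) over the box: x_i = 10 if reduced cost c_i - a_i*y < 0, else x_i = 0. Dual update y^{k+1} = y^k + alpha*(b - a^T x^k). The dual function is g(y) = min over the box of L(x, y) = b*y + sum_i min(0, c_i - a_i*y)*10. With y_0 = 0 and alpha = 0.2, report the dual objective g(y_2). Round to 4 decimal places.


Dual ascent for LP: min 7*x1 + 14*x2, 5*x1 + 1*x2 = 24, 0 <= x_i <= 10
Step 1: y^k = 0.0, reduced costs: (7.0, 14.0)
  x^k = (0.0, 0.0), subgradient = b - a^T x = 24.0
  y^{k+1} = 0.0 + 0.2*24.0 = 4.8
Step 2: y^k = 4.8, reduced costs: (-17.0, 9.2)
  x^k = (10.0, 0.0), subgradient = b - a^T x = -26.0
  y^{k+1} = 4.8 + 0.2*-26.0 = -0.4
Dual objective at y_2 = -0.4: reduced costs (9.0, 14.4), box minimizer x = (0.0, 0.0)
g(y_2) = b*y + (c1 - a1*y)*x1 + (c2 - a2*y)*x2 = 24*(-0.4) + 9.0*0.0 + 14.4*0.0 = -9.6 + 0.0 + 0.0 = -9.6


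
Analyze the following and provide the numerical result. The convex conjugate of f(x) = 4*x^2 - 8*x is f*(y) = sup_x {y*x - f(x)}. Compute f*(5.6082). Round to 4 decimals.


f*(y) = sup_x {y*x - a*x^2 - b*x} = sup_x {(y-b)*x - a*x^2}
FOC: (y - b) - 2a*x = 0 => x* = (y - b)/(2a)
x* = (5.6082 + 8)/(2*4) = 1.701
f*(5.6082) = (y-b)^2/(4a) = (5.6082 + 8)^2/(4*4)
= 185.1831/16 = 11.5739


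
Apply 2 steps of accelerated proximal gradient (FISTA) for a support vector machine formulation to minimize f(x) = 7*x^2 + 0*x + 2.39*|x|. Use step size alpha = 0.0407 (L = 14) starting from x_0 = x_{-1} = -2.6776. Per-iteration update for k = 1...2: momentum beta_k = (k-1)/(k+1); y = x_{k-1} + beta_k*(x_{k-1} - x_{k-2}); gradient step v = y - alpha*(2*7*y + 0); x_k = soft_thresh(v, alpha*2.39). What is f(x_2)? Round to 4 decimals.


FISTA on f(x) = 7*x^2 + 0*x + 2.39*|x|
L = 14, alpha = 0.0407
Iteration 1: beta = 0.0, y = -2.6776 + 0.0*(-2.6776 + 2.6776) = -2.6776
  grad(y) = -37.4864, v = y - alpha*grad = -1.1519
  prox(v) = soft_thresh(-1.1519, 0.0973) = -1.0546
Iteration 2: beta = 0.3333, y = -1.0546 + 0.3333*(-1.0546 + 2.6776) = -0.5136
  grad(y) = -7.191, v = y - alpha*grad = -0.221
  prox(v) = soft_thresh(-0.221, 0.0973) = -0.1237
f(x_2) = 7*(-0.1237)^2 + 0*(-0.1237) + 2.39*|-0.1237| = 0.4027


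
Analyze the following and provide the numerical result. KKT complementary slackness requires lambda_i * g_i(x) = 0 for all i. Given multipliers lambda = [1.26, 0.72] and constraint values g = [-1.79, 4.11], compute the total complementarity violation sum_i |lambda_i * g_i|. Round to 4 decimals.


KKT complementary slackness check:
lambda_1 * g_1 = 1.26 * -1.79 = -2.2554
lambda_2 * g_2 = 0.72 * 4.11 = 2.9592
Total violation = 2.2554 + 2.9592 = 5.2146


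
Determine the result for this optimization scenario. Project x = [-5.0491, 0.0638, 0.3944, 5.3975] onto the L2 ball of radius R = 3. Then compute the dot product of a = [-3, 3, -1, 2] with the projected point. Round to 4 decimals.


Step 1: Compute ||x|| (intermediates to 6 decimals).
||x|| = sqrt((-5.0491)^2 + 0.0638^2 + 0.3944^2 + 5.3975^2) = 7.401759
Step 2: Project.
Since ||x|| > R, scale = R/||x|| = 3/7.401759 = 0.405309, proj(x) = scale * x
proj(x) = [-2.046446, 0.025859, 0.159854, 2.187655]
Step 3: Dot product.
a^T * proj(x) = -3*(-2.046446) + 3*0.025859 - 1*0.159854 + 2*2.187655 = 10.4324


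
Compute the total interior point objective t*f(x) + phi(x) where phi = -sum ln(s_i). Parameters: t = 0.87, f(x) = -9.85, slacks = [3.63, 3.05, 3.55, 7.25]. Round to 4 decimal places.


Step 1: Compute log-barrier.
ln values: [1.2892, 1.1151, 1.2669, 1.981]
phi = -(1.2892 + 1.1151 + 1.2669 + 1.981) = -5.6523
Step 2: Compute augmented objective.
t*f(x) = 0.87*-9.85 = -8.5695
Total = -8.5695 - 5.6523 = -14.2218


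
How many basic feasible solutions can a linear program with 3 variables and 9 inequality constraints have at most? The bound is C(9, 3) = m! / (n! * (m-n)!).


Each vertex corresponds to some choice of n active constraints out of m, so the number of vertices is at most C(m, n) = m! / (n!(m-n)!).
m = 9, n = 3
Numerator: 9 * 8 * 7
Denominator: 3! = 6
C(9, 3) = 84


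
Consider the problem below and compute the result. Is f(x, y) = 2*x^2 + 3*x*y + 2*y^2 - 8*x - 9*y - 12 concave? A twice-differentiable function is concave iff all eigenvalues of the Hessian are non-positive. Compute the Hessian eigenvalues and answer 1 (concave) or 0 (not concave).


The Hessian of f(x,y) = 2*x^2 + 3*x*y + 2*y^2 - 8*x - 9*y - 12 is:
H = [[4, 3], [3, 4]]
Trace = 4 + 4 = 8
Determinant = 4*4 - (3)^2 = 7
Discriminant = (8)^2 - 4*7 = 36.0
Eigenvalues: lambda_1 = 1.0, lambda_2 = 7.0
The function is not concave.

0


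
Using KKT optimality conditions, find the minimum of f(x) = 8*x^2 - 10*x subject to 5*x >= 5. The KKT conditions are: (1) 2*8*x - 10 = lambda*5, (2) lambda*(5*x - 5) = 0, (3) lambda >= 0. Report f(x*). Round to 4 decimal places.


Step 1: Try lambda = 0 (constraint inactive).
x_unc = 10/(2*8) = 0.625
Check: 5*0.625 = 3.125 < 5 -- violated!
Step 2: Constraint must be active: 5*x = 5
x* = 5/5 = 1.0
lambda = (2*8*1.0 - 10)/5 = 1.2
Step 3: Compute optimal value.
f(x*) = 8*1.0^2 - 10*1.0 = -2.0


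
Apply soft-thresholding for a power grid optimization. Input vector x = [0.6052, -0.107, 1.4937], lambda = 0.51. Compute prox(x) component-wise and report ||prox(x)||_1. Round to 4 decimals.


Soft-thresholding with lambda = 0.51:
prox(0.6052) = sign(0.6052)*max(|0.6052| - 0.51, 0) = 0.0952
prox(-0.107) = sign(-0.107)*max(|-0.107| - 0.51, 0) = 0.0
prox(1.4937) = sign(1.4937)*max(|1.4937| - 0.51, 0) = 0.9837
prox(x) = [0.0952, 0.0, 0.9837]
||prox(x)||_1 = 0.0952 + 0.0 + 0.9837 = 1.0789


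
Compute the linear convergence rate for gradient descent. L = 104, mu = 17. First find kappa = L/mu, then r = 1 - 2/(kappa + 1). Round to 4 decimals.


Step 1: Compute the condition number.
kappa = L/mu = 104/17 = 6.1176
Step 2: Compute the convergence rate.
r = 1 - 2/(kappa + 1) = 1 - 2*mu/(L + mu) = (L - mu)/(L + mu) = 87/121 = 0.719


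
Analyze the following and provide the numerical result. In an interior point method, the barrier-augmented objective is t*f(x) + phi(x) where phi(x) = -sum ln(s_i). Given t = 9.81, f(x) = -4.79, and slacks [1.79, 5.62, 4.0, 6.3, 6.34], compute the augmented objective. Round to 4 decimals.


Step 1: Compute log-barrier.
ln values: [0.5822, 1.7263, 1.3863, 1.8405, 1.8469]
phi = -(0.5822 + 1.7263 + 1.3863 + 1.8405 + 1.8469) = -7.3823
Step 2: Compute augmented objective.
t*f(x) = 9.81*-4.79 = -46.9899
Total = -46.9899 - 7.3823 = -54.3722


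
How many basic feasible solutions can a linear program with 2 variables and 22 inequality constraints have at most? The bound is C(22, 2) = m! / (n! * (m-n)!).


Each vertex corresponds to some choice of n active constraints out of m, so the number of vertices is at most C(m, n) = m! / (n!(m-n)!).
m = 22, n = 2
Numerator: 22 * 21
Denominator: 2! = 2
C(22, 2) = 231


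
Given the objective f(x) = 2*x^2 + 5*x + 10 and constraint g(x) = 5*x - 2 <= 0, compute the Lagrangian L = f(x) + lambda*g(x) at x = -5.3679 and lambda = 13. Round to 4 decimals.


Step 1: Evaluate f(x).
f(-5.3679) = 2*(-5.3679)^2 + 5*(-5.3679) + 10 = 40.7892
Step 2: Evaluate g(x).
g(-5.3679) = 5*-5.3679 - 2 = -28.8395
Step 3: Compute Lagrangian.
L = 40.7892 + 13*-28.8395 = -334.1243


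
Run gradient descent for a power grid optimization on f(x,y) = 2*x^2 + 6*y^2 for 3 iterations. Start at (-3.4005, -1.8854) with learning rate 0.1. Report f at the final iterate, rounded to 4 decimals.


Gradient descent on f(x,y) = 2*x^2 + 6*y^2.
Starting point: (-3.4005, -1.8854), alpha = 0.1
Step 1: grad_x = 2*2*-3.4005 = -13.602, grad_y = 2*6*-1.8854 = -22.6248
  x_1 = -3.4005 - 0.1*-13.602 = -2.0403
  y_1 = -1.8854 - 0.1*-22.6248 = 0.3771
Step 2: grad_x = 2*2*-2.0403 = -8.1612, grad_y = 2*6*0.3771 = 4.525
  x_2 = -2.0403 - 0.1*-8.1612 = -1.2242
  y_2 = 0.3771 - 0.1*4.525 = -0.0754
Step 3: grad_x = 2*2*-1.2242 = -4.8967, grad_y = 2*6*-0.0754 = -0.905
  x_3 = -1.2242 - 0.1*-4.8967 = -0.7345
  y_3 = -0.0754 - 0.1*-0.905 = 0.0151
f(-0.7345, 0.0151) = 2*(-0.7345)^2 + 6*0.0151^2 = 1.0804


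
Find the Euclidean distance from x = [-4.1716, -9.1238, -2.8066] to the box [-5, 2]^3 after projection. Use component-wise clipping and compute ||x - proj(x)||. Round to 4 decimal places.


Project each component onto [-5, 2].
clip(-4.1716) = -4.1716, clip(-9.1238) = -5.0, clip(-2.8066) = -2.8066
Projection = [-4.1716, -5.0, -2.8066]
Squared diffs: [0.0, 17.0057, 0.0]
Distance = sqrt(17.0057) = 4.1238


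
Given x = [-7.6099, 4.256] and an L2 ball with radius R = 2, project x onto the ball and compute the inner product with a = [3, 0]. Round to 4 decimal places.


Step 1: Compute ||x|| (intermediates to 6 decimals).
||x|| = sqrt((-7.6099)^2 + 4.256^2) = 8.719181
Step 2: Project.
Since ||x|| > R, scale = R/||x|| = 2/8.719181 = 0.229379, proj(x) = scale * x
proj(x) = [-1.745551, 0.976237]
Step 3: Dot product.
a^T * proj(x) = 3*(-1.745551) + 0*0.976237 = -5.2367


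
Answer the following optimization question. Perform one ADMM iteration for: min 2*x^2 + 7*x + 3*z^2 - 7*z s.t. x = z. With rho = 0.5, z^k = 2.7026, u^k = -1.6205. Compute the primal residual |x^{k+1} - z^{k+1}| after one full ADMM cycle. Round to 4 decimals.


ADMM iteration with rho = 0.5, z^k = 2.7026, u^k = -1.6205
Step 1: x-update.
Minimize 2*x^2 + 7*x + (0.5/2)*(x - 2.7026 - 1.6205)^2
FOC: (2*2 + 0.5)*x = -7 + 0.5*(2.7026 + 1.6205)
x^{k+1} = -1.0752
Step 2: z-update.
Minimize 3*z^2 - 7*z + (0.5/2)*(-1.0752 - z - 1.6205)^2
FOC: (2*3 + 0.5)*z = 7 + 0.5*(-1.0752 - 1.6205)
z^{k+1} = 0.8696
Step 3: u-update.
u^{k+1} = -1.6205 - 1.0752 - 0.8696 = -3.5653
Step 4: Primal residual = |-1.0752 - 0.8696| = 1.9448


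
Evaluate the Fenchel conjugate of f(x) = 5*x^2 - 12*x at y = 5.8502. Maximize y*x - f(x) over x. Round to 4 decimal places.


f*(y) = sup_x {y*x - a*x^2 - b*x} = sup_x {(y-b)*x - a*x^2}
FOC: (y - b) - 2a*x = 0 => x* = (y - b)/(2a)
x* = (5.8502 + 12)/(2*5) = 1.785
f*(5.8502) = (y-b)^2/(4a) = (5.8502 + 12)^2/(4*5)
= 318.6296/20 = 15.9315


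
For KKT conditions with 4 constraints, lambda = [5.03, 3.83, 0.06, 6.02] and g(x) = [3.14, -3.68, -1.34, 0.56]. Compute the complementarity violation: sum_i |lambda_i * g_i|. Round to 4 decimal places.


KKT complementary slackness check:
lambda_1 * g_1 = 5.03 * 3.14 = 15.7942
lambda_2 * g_2 = 3.83 * -3.68 = -14.0944
lambda_3 * g_3 = 0.06 * -1.34 = -0.0804
lambda_4 * g_4 = 6.02 * 0.56 = 3.3712
Total violation = 15.7942 + 14.0944 + 0.0804 + 3.3712 = 33.3402


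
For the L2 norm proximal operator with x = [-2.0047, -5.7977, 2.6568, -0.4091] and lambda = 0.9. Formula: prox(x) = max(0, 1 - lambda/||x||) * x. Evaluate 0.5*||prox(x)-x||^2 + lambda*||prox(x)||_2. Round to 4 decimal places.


Step 1: Compute ||x||.
||x|| = 6.6976
Step 2: Compute scaling factor.
scale = max(0, 1 - 0.9/6.6976) = 0.8656
Step 3: prox(x) = [-1.7353, -5.0186, 2.2998, -0.3541]
||prox(x)|| = 5.7976
Step 4: Proximal objective.
0.5*||prox-x||^2 = 0.405
lambda*||prox|| = 5.2178
Total = 5.6229


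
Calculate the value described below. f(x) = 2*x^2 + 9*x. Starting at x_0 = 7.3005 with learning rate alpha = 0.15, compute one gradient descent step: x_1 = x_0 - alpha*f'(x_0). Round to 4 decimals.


We compute the gradient at x_0 and apply the update.
f'(x) = 4*x + 9
f'(7.3005) = 4*7.3005 + 9 = 38.202
x_1 = 7.3005 - 0.15*38.202 = 1.5702


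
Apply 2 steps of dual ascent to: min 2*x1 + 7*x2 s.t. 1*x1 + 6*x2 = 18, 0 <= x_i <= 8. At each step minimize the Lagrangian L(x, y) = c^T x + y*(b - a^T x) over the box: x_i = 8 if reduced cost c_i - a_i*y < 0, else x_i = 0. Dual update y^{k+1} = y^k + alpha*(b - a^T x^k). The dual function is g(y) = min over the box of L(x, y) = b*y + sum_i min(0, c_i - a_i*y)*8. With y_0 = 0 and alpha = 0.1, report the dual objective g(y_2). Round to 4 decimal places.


Dual ascent for LP: min 2*x1 + 7*x2, 1*x1 + 6*x2 = 18, 0 <= x_i <= 8
Step 1: y^k = 0.0, reduced costs: (2.0, 7.0)
  x^k = (0.0, 0.0), subgradient = b - a^T x = 18.0
  y^{k+1} = 0.0 + 0.1*18.0 = 1.8
Step 2: y^k = 1.8, reduced costs: (0.2, -3.8)
  x^k = (0.0, 8.0), subgradient = b - a^T x = -30.0
  y^{k+1} = 1.8 + 0.1*-30.0 = -1.2
Dual objective at y_2 = -1.2: reduced costs (3.2, 14.2), box minimizer x = (0.0, 0.0)
g(y_2) = b*y + (c1 - a1*y)*x1 + (c2 - a2*y)*x2 = 18*(-1.2) + 3.2*0.0 + 14.2*0.0 = -21.6 + 0.0 + 0.0 = -21.6


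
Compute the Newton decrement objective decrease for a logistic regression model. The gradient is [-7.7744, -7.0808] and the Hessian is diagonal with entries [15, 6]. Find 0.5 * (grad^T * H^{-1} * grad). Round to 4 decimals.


Step 1: H is diagonal, so H^(-1) * g = [-0.5183, -1.1801].
Step 2: g^T H^(-1) g = sum_i g_i^2 / H_ii
  = (-7.7744)^2/15 + (-7.0808)^2/6
  = 4.0294 + 8.3563 = 12.3857
Step 3: Objective decrease = 0.5 * g^T H^(-1) g = 6.1929


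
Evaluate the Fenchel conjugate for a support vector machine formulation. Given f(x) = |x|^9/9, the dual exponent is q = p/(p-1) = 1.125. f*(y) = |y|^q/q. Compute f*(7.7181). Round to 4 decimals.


The conjugate exponent q satisfies 1/p + 1/q = 1.
p = 9, so q = 9/(9 - 1) = 1.125
|y|^q = 7.7181^1.125 = 9.9644
f*(7.7181) = 9.9644 / 1.125 = 8.8572


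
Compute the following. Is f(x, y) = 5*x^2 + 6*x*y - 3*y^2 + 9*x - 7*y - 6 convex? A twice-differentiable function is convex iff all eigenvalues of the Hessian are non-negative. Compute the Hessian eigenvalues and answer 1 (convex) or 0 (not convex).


The Hessian of f(x,y) = 5*x^2 + 6*x*y - 3*y^2 + 9*x - 7*y - 6 is:
H = [[10, 6], [6, -6]]
Trace = 10 - 6 = 4
Determinant = 10*-6 - (6)^2 = -96
Discriminant = (4)^2 - 4*-96 = 400.0
Eigenvalues: lambda_1 = -8.0, lambda_2 = 12.0
The function is not convex.

0


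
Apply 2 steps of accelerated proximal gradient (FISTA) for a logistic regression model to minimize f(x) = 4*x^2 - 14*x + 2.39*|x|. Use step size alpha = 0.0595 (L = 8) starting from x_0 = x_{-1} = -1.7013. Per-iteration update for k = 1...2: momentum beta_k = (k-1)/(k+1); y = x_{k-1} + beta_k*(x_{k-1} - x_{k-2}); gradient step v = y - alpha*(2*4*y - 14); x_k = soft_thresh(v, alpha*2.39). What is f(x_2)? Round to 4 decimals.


FISTA on f(x) = 4*x^2 - 14*x + 2.39*|x|
L = 8, alpha = 0.0595
Iteration 1: beta = 0.0, y = -1.7013 + 0.0*(-1.7013 + 1.7013) = -1.7013
  grad(y) = -27.6104, v = y - alpha*grad = -0.0585
  prox(v) = soft_thresh(-0.0585, 0.1422) = 0.0
Iteration 2: beta = 0.3333, y = 0.0 + 0.3333*(0.0 + 1.7013) = 0.5671
  grad(y) = -9.4632, v = y - alpha*grad = 1.1302
  prox(v) = soft_thresh(1.1302, 0.1422) = 0.988
f(x_2) = 4*0.988^2 - 14*0.988 + 2.39*|0.988| = -7.5659


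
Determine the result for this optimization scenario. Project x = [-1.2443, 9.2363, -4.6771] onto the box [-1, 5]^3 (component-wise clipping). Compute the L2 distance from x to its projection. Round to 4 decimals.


Project each component onto [-1, 5].
clip(-1.2443) = -1.0, clip(9.2363) = 5.0, clip(-4.6771) = -1.0
Projection = [-1.0, 5.0, -1.0]
Squared diffs: [0.0597, 17.9462, 13.5211]
Distance = sqrt(31.527) = 5.6149


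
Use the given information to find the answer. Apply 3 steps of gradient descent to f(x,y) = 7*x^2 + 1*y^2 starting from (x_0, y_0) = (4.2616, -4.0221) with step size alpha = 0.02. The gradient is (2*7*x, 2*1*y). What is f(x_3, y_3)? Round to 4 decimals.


Gradient descent on f(x,y) = 7*x^2 + 1*y^2.
Starting point: (4.2616, -4.0221), alpha = 0.02
Step 1: grad_x = 2*7*4.2616 = 59.6624, grad_y = 2*1*-4.0221 = -8.0442
  x_1 = 4.2616 - 0.02*59.6624 = 3.0684
  y_1 = -4.0221 - 0.02*-8.0442 = -3.8612
Step 2: grad_x = 2*7*3.0684 = 42.9569, grad_y = 2*1*-3.8612 = -7.7224
  x_2 = 3.0684 - 0.02*42.9569 = 2.2092
  y_2 = -3.8612 - 0.02*-7.7224 = -3.7068
Step 3: grad_x = 2*7*2.2092 = 30.929, grad_y = 2*1*-3.7068 = -7.4135
  x_3 = 2.2092 - 0.02*30.929 = 1.5906
  y_3 = -3.7068 - 0.02*-7.4135 = -3.5585
f(1.5906, -3.5585) = 7*1.5906^2 + 1*(-3.5585)^2 = 30.3737


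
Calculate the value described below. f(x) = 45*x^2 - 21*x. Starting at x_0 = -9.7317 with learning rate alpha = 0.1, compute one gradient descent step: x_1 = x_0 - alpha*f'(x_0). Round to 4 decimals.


We compute the gradient at x_0 and apply the update.
f'(x) = 90*x - 21
f'(-9.7317) = 90*-9.7317 - 21 = -896.853
x_1 = -9.7317 - 0.1*-896.853 = 79.9536


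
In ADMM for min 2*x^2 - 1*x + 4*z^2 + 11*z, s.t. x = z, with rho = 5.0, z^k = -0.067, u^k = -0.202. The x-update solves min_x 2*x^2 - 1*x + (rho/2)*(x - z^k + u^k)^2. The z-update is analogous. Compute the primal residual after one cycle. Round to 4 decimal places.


ADMM iteration with rho = 5.0, z^k = -0.067, u^k = -0.202
Step 1: x-update.
Minimize 2*x^2 - 1*x + (5.0/2)*(x + 0.067 - 0.202)^2
FOC: (2*2 + 5.0)*x = 1 + 5.0*(-0.067 + 0.202)
x^{k+1} = 0.1861
Step 2: z-update.
Minimize 4*z^2 + 11*z + (5.0/2)*(0.1861 - z - 0.202)^2
FOC: (2*4 + 5.0)*z = -11 + 5.0*(0.1861 - 0.202)
z^{k+1} = -0.8523
Step 3: u-update.
u^{k+1} = -0.202 + 0.1861 + 0.8523 = 0.8364
Step 4: Primal residual = |0.1861 + 0.8523| = 1.0384


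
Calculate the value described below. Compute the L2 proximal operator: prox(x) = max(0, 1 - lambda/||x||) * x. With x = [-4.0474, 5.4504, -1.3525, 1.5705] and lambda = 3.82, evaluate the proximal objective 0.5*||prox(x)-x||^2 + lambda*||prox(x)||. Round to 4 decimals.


Step 1: Compute ||x||.
||x|| = 7.0982
Step 2: Compute scaling factor.
scale = max(0, 1 - 3.82/7.0982) = 0.4618
Step 3: prox(x) = [-1.8692, 2.5172, -0.6246, 0.7253]
||prox(x)|| = 3.2782
Step 4: Proximal objective.
0.5*||prox-x||^2 = 7.2962
lambda*||prox|| = 12.5227
Total = 19.8188


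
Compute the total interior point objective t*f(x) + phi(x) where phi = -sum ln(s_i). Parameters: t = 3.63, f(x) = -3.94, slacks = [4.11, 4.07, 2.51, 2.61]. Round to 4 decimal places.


Step 1: Compute log-barrier.
ln values: [1.4134, 1.4036, 0.9203, 0.9594]
phi = -(1.4134 + 1.4036 + 0.9203 + 0.9594) = -4.6967
Step 2: Compute augmented objective.
t*f(x) = 3.63*-3.94 = -14.3022
Total = -14.3022 - 4.6967 = -18.9989


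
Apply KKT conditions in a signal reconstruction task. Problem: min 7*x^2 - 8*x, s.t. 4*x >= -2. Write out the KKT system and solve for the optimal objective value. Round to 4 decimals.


Step 1: Try lambda = 0 (constraint inactive).
Stationarity: 2*7*x - 8 = 0
x* = 8/(2*7) = 4/7 = 0.5714 (rounded; the exact value 4/7 is used below)
Check constraint: 4*0.5714 = 2.2856 >= -2 -- satisfied.
Step 2: Compute optimal value.
f(x*) = 7*(4/7)^2 - 8*(4/7) = -2.2857


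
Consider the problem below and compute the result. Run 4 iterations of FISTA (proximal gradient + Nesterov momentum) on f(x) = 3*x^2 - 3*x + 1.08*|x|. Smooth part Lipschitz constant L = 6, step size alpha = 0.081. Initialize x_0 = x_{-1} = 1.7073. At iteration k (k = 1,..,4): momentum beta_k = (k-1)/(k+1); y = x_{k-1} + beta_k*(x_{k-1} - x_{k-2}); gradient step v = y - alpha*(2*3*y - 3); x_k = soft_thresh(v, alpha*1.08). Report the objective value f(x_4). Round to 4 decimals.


FISTA on f(x) = 3*x^2 - 3*x + 1.08*|x|
L = 6, alpha = 0.081
Iteration 1: beta = 0.0, y = 1.7073 + 0.0*(1.7073 - 1.7073) = 1.7073
  grad(y) = 7.2438, v = y - alpha*grad = 1.1206
  prox(v) = soft_thresh(1.1206, 0.0875) = 1.0331
Iteration 2: beta = 0.3333, y = 1.0331 + 0.3333*(1.0331 - 1.7073) = 0.8083
  grad(y) = 1.85, v = y - alpha*grad = 0.6585
  prox(v) = soft_thresh(0.6585, 0.0875) = 0.571
Iteration 3: beta = 0.5, y = 0.571 + 0.5*(0.571 - 1.0331) = 0.34
  grad(y) = -0.9602, v = y - alpha*grad = 0.4177
  prox(v) = soft_thresh(0.4177, 0.0875) = 0.3303
Iteration 4: beta = 0.6, y = 0.3303 + 0.6*(0.3303 - 0.571) = 0.1858
  grad(y) = -1.8851, v = y - alpha*grad = 0.3385
  prox(v) = soft_thresh(0.3385, 0.0875) = 0.251
f(x_4) = 3*0.251^2 - 3*0.251 + 1.08*|0.251| = -0.2929


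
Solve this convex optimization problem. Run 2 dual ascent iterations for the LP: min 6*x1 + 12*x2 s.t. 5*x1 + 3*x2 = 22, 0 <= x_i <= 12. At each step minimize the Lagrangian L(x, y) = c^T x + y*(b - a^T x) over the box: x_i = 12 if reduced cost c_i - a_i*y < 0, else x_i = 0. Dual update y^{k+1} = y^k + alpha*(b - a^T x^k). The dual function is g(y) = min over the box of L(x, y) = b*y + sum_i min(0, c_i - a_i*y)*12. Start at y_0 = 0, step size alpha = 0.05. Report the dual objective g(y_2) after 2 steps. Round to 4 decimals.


Dual ascent for LP: min 6*x1 + 12*x2, 5*x1 + 3*x2 = 22, 0 <= x_i <= 12
Step 1: y^k = 0.0, reduced costs: (6.0, 12.0)
  x^k = (0.0, 0.0), subgradient = b - a^T x = 22.0
  y^{k+1} = 0.0 + 0.05*22.0 = 1.1
Step 2: y^k = 1.1, reduced costs: (0.5, 8.7)
  x^k = (0.0, 0.0), subgradient = b - a^T x = 22.0
  y^{k+1} = 1.1 + 0.05*22.0 = 2.2
Dual objective at y_2 = 2.2: reduced costs (-5.0, 5.4), box minimizer x = (12.0, 0.0)
g(y_2) = b*y + (c1 - a1*y)*x1 + (c2 - a2*y)*x2 = 22*2.2 + (-5.0)*12.0 + 5.4*0.0 = 48.4 - 60.0 + 0.0 = -11.6


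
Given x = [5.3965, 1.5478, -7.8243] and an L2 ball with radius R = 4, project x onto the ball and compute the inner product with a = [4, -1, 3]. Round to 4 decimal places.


Step 1: Compute ||x|| (intermediates to 6 decimals).
||x|| = sqrt(5.3965^2 + 1.5478^2 + (-7.8243)^2) = 9.630035
Step 2: Project.
Since ||x|| > R, scale = R/||x|| = 4/9.630035 = 0.415367, proj(x) = scale * x
proj(x) = [2.241528, 0.642905, -3.249956]
Step 3: Dot product.
a^T * proj(x) = 4*2.241528 - 1*0.642905 + 3*(-3.249956) = -1.4267


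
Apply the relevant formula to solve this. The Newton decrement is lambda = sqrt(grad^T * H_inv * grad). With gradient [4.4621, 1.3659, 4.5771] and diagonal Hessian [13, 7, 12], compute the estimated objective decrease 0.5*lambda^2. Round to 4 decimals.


Step 1: H is diagonal, so H^(-1) * g = [0.3432, 0.1951, 0.3814].
Step 2: g^T H^(-1) g = sum_i g_i^2 / H_ii
  = (4.4621)^2/13 + (1.3659)^2/7 + (4.5771)^2/12
  = 1.5316 + 0.2665 + 1.7458 = 3.5439
Step 3: Objective decrease = 0.5 * g^T H^(-1) g = 1.772


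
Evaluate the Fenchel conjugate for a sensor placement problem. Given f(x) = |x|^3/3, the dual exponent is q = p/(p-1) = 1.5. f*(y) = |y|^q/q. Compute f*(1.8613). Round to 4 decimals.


The conjugate exponent q satisfies 1/p + 1/q = 1.
p = 3, so q = 3/(3 - 1) = 1.5
|y|^q = 1.8613^1.5 = 2.5394
f*(1.8613) = 2.5394 / 1.5 = 1.6929


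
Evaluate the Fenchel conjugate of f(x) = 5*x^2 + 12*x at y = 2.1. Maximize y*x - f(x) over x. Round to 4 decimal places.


f*(y) = sup_x {y*x - a*x^2 - b*x} = sup_x {(y-b)*x - a*x^2}
FOC: (y - b) - 2a*x = 0 => x* = (y - b)/(2a)
x* = (2.1 - 12)/(2*5) = -0.99
f*(2.1) = (y-b)^2/(4a) = (2.1 - 12)^2/(4*5)
= 98.01/20 = 4.9005


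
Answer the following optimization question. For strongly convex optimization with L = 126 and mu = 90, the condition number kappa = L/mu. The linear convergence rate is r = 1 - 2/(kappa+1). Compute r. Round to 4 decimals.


Step 1: Compute the condition number.
kappa = L/mu = 126/90 = 1.4
Step 2: Compute the convergence rate.
r = 1 - 2/(kappa + 1) = 1 - 2*mu/(L + mu) = (L - mu)/(L + mu) = 36/216 = 0.1667


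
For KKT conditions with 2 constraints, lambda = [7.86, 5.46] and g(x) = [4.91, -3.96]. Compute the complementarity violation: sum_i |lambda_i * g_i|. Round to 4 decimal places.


KKT complementary slackness check:
lambda_1 * g_1 = 7.86 * 4.91 = 38.5926
lambda_2 * g_2 = 5.46 * -3.96 = -21.6216
Total violation = 38.5926 + 21.6216 = 60.2142


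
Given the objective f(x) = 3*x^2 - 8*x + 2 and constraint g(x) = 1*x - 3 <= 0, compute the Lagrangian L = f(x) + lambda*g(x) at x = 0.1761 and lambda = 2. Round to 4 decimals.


Step 1: Evaluate f(x).
f(0.1761) = 3*0.1761^2 - 8*0.1761 + 2 = 0.6842
Step 2: Evaluate g(x).
g(0.1761) = 1*0.1761 - 3 = -2.8239
Step 3: Compute Lagrangian.
L = 0.6842 + 2*-2.8239 = -4.9636


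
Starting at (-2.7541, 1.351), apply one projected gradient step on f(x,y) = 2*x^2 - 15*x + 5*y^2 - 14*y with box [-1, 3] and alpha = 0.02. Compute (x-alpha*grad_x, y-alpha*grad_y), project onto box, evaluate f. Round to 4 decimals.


Step 1: Compute gradient at (-2.7541, 1.351).
grad_x = 2*2*-2.7541 - 15 = -26.0164
grad_y = 2*5*1.351 - 14 = -0.49
Step 2: Gradient step.
x_raw = -2.7541 - 0.02*-26.0164 = -2.2338
y_raw = 1.351 - 0.02*-0.49 = 1.3608
Step 3: Project onto [-1, 3].
x_proj = clip(-2.2338) = -1.0
y_proj = clip(1.3608) = 1.3608
Step 4: Evaluate f.
f(-1.0, 1.3608) = 7.2077


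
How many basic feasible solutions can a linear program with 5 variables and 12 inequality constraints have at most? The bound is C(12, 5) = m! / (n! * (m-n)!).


Each vertex corresponds to some choice of n active constraints out of m, so the number of vertices is at most C(m, n) = m! / (n!(m-n)!).
m = 12, n = 5
Numerator: 12 * 11 * 10 * 9 * 8
Denominator: 5! = 120
C(12, 5) = 792


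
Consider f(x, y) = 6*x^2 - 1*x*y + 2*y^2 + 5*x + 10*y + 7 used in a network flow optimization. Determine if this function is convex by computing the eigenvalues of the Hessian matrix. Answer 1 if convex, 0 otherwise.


The Hessian of f(x,y) = 6*x^2 - 1*x*y + 2*y^2 + 5*x + 10*y + 7 is:
H = [[12, -1], [-1, 4]]
Trace = 12 + 4 = 16
Determinant = 12*4 - (-1)^2 = 47
Discriminant = (16)^2 - 4*47 = 68.0
Eigenvalues: lambda_1 = 3.8769, lambda_2 = 12.1231
The function is convex.

1


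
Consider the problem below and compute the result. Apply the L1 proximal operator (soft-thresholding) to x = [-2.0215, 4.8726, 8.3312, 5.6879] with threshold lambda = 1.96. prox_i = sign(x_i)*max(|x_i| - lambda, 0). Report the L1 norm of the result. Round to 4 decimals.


Soft-thresholding with lambda = 1.96:
prox(-2.0215) = sign(-2.0215)*max(|-2.0215| - 1.96, 0) = -0.0615
prox(4.8726) = sign(4.8726)*max(|4.8726| - 1.96, 0) = 2.9126
prox(8.3312) = sign(8.3312)*max(|8.3312| - 1.96, 0) = 6.3712
prox(5.6879) = sign(5.6879)*max(|5.6879| - 1.96, 0) = 3.7279
prox(x) = [-0.0615, 2.9126, 6.3712, 3.7279]
||prox(x)||_1 = 0.0615 + 2.9126 + 6.3712 + 3.7279 = 13.0732


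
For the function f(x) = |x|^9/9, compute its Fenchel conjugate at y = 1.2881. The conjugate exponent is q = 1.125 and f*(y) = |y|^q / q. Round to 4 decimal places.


The conjugate exponent q satisfies 1/p + 1/q = 1.
p = 9, so q = 9/(9 - 1) = 1.125
|y|^q = 1.2881^1.125 = 1.3295
f*(1.2881) = 1.3295 / 1.125 = 1.1818


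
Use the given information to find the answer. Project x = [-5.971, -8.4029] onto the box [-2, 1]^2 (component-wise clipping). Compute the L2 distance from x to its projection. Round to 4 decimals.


Project each component onto [-2, 1].
clip(-5.971) = -2.0, clip(-8.4029) = -2.0
Projection = [-2.0, -2.0]
Squared diffs: [15.7688, 40.9971]
Distance = sqrt(56.7659) = 7.5343


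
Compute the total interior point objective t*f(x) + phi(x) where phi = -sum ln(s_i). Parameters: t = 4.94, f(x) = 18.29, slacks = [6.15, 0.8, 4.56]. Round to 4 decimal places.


Step 1: Compute log-barrier.
ln values: [1.8165, -0.2231, 1.5173]
phi = -(1.8165 - 0.2231 + 1.5173) = -3.1106
Step 2: Compute augmented objective.
t*f(x) = 4.94*18.29 = 90.3526
Total = 90.3526 - 3.1106 = 87.242


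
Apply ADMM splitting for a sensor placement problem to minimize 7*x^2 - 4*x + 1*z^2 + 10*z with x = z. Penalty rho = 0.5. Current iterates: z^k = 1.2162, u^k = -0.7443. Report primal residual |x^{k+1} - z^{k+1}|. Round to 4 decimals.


ADMM iteration with rho = 0.5, z^k = 1.2162, u^k = -0.7443
Step 1: x-update.
Minimize 7*x^2 - 4*x + (0.5/2)*(x - 1.2162 - 0.7443)^2
FOC: (2*7 + 0.5)*x = 4 + 0.5*(1.2162 + 0.7443)
x^{k+1} = 0.3435
Step 2: z-update.
Minimize 1*z^2 + 10*z + (0.5/2)*(0.3435 - z - 0.7443)^2
FOC: (2*1 + 0.5)*z = -10 + 0.5*(0.3435 - 0.7443)
z^{k+1} = -4.0802
Step 3: u-update.
u^{k+1} = -0.7443 + 0.3435 + 4.0802 = 3.6793
Step 4: Primal residual = |0.3435 + 4.0802| = 4.4236


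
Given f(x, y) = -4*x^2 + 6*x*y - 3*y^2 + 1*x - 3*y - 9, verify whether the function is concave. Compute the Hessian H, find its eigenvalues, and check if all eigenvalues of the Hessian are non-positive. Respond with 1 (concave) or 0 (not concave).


The Hessian of f(x,y) = -4*x^2 + 6*x*y - 3*y^2 + 1*x - 3*y - 9 is:
H = [[-8, 6], [6, -6]]
Trace = -8 - 6 = -14
Determinant = -8*-6 - (6)^2 = 12
Discriminant = (-14)^2 - 4*12 = 148.0
Eigenvalues: lambda_1 = -13.0828, lambda_2 = -0.9172
The function is concave.

1


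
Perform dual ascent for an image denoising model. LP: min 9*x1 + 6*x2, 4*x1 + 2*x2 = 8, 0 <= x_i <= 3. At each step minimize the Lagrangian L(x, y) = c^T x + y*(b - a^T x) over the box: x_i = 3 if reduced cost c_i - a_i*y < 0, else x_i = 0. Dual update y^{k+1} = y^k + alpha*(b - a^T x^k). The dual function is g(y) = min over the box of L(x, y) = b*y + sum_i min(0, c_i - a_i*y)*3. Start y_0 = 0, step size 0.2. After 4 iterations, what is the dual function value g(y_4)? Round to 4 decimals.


Dual ascent for LP: min 9*x1 + 6*x2, 4*x1 + 2*x2 = 8, 0 <= x_i <= 3
Step 1: y^k = 0.0, reduced costs: (9.0, 6.0)
  x^k = (0.0, 0.0), subgradient = b - a^T x = 8.0
  y^{k+1} = 0.0 + 0.2*8.0 = 1.6
Step 2: y^k = 1.6, reduced costs: (2.6, 2.8)
  x^k = (0.0, 0.0), subgradient = b - a^T x = 8.0
  y^{k+1} = 1.6 + 0.2*8.0 = 3.2
Step 3: y^k = 3.2, reduced costs: (-3.8, -0.4)
  x^k = (3.0, 3.0), subgradient = b - a^T x = -10.0
  y^{k+1} = 3.2 + 0.2*-10.0 = 1.2
Step 4: y^k = 1.2, reduced costs: (4.2, 3.6)
  x^k = (0.0, 0.0), subgradient = b - a^T x = 8.0
  y^{k+1} = 1.2 + 0.2*8.0 = 2.8
Dual objective at y_4 = 2.8: reduced costs (-2.2, 0.4), box minimizer x = (3.0, 0.0)
g(y_4) = b*y + (c1 - a1*y)*x1 + (c2 - a2*y)*x2 = 8*2.8 + (-2.2)*3.0 + 0.4*0.0 = 22.4 - 6.6 + 0.0 = 15.8


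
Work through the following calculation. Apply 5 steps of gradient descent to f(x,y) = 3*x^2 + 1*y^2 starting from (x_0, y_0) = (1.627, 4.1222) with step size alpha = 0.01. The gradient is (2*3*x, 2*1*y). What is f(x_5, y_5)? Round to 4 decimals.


Gradient descent on f(x,y) = 3*x^2 + 1*y^2.
Starting point: (1.627, 4.1222), alpha = 0.01
Step 1: grad_x = 2*3*1.627 = 9.762, grad_y = 2*1*4.1222 = 8.2444
  x_1 = 1.627 - 0.01*9.762 = 1.5294
  y_1 = 4.1222 - 0.01*8.2444 = 4.0398
Step 2: grad_x = 2*3*1.5294 = 9.1763, grad_y = 2*1*4.0398 = 8.0795
  x_2 = 1.5294 - 0.01*9.1763 = 1.4376
  y_2 = 4.0398 - 0.01*8.0795 = 3.959
Step 3: grad_x = 2*3*1.4376 = 8.6257, grad_y = 2*1*3.959 = 7.9179
  x_3 = 1.4376 - 0.01*8.6257 = 1.3514
  y_3 = 3.959 - 0.01*7.9179 = 3.8798
Step 4: grad_x = 2*3*1.3514 = 8.1082, grad_y = 2*1*3.8798 = 7.7596
  x_4 = 1.3514 - 0.01*8.1082 = 1.2703
  y_4 = 3.8798 - 0.01*7.7596 = 3.8022
Step 5: grad_x = 2*3*1.2703 = 7.6217, grad_y = 2*1*3.8022 = 7.6044
  x_5 = 1.2703 - 0.01*7.6217 = 1.1941
  y_5 = 3.8022 - 0.01*7.6044 = 3.7261
f(1.1941, 3.7261) = 3*1.1941^2 + 1*3.7261^2 = 18.1615


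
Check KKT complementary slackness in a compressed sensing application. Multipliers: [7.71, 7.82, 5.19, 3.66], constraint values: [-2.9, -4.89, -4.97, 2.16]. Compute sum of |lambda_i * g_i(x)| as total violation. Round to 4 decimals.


KKT complementary slackness check:
lambda_1 * g_1 = 7.71 * -2.9 = -22.359
lambda_2 * g_2 = 7.82 * -4.89 = -38.2398
lambda_3 * g_3 = 5.19 * -4.97 = -25.7943
lambda_4 * g_4 = 3.66 * 2.16 = 7.9056
Total violation = 22.359 + 38.2398 + 25.7943 + 7.9056 = 94.2987
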